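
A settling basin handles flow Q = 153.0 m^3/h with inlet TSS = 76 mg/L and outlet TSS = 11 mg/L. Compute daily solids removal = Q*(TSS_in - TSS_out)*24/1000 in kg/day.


Concentration drop: TSS_in - TSS_out = 76 - 11 = 65 mg/L
Hourly solids removed = Q * dTSS = 153.0 m^3/h * 65 mg/L = 9945 g/h  (m^3/h * mg/L = g/h)
Daily solids removed = 9945 * 24 = 238680 g/day
Convert g to kg: 238680 / 1000 = 238.68 kg/day

238.68 kg/day


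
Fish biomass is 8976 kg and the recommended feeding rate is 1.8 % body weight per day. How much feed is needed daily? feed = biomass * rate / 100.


Feeding rate fraction = 1.8% / 100 = 0.018
Daily feed = 8976 kg * 0.018 = 161.568 kg/day

161.568 kg/day


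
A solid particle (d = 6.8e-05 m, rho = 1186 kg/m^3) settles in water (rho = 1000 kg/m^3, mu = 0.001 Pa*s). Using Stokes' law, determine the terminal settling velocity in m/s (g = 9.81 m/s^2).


Density difference: rho_p - rho_f = 1186 - 1000 = 186 kg/m^3
d^2 = (6.8e-05)^2 = 4.624e-09 m^2
Numerator = (rho_p - rho_f) * g * d^2 = 186 * 9.81 * 4.624e-09 = 8.4372278e-06
Denominator = 18 * mu = 18 * 0.001 = 0.018
v_s = 8.4372278e-06 / 0.018 = 4.68735e-04 m/s
Check: Re = rho_f * v_s * d / mu = 1000 * 4.68735e-04 * 6.8e-05 / 0.001 = 0.0319 < 1, so Stokes' law applies.

4.68735e-04 m/s


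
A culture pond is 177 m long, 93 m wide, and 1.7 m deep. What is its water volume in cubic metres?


Base area = L * W = 177 * 93 = 16461 m^2
Volume = area * depth = 16461 * 1.7 = 27983.7 m^3

27983.7 m^3


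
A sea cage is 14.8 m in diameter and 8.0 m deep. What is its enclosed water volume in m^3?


r = d/2 = 14.8/2 = 7.4 m
Base area = pi*r^2 = pi*7.4^2 = 172.03361 m^2
Volume = 172.03361 * 8.0 = 1376.27 m^3

1376.27 m^3


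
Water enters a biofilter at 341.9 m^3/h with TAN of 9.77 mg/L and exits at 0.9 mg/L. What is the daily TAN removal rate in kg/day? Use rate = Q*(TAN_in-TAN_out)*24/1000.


Concentration drop: TAN_in - TAN_out = 9.77 - 0.9 = 8.87 mg/L
Hourly TAN removed = Q * dTAN = 341.9 m^3/h * 8.87 mg/L = 3032.653 g/h  (m^3/h * mg/L = g/h)
Daily TAN removed = 3032.653 * 24 = 72783.672 g/day
Convert to kg/day: 72783.672 / 1000 = 72.783672 kg/day

72.783672 kg/day


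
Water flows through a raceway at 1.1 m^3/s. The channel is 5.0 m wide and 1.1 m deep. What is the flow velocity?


Cross-sectional area = W * d = 5.0 * 1.1 = 5.5 m^2
Velocity = Q / A = 1.1 / 5.5 = 0.2 m/s

0.2 m/s


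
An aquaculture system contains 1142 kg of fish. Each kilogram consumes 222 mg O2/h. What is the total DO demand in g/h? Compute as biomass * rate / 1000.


Total O2 consumption (mg/h) = 1142 kg * 222 mg/(kg*h) = 253524 mg/h
Convert to g/h: 253524 / 1000 = 253.524 g/h

253.524 g/h


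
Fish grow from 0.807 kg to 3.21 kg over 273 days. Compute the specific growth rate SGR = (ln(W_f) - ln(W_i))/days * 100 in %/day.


ln(W_f) = ln(3.21) = 1.1662709
ln(W_i) = ln(0.807) = -0.21443161
ln(W_f) - ln(W_i) = 1.1662709 - -0.21443161 = 1.3807025
SGR = 1.3807025 / 273 * 100 = 0.505752 %/day

0.505752 %/day


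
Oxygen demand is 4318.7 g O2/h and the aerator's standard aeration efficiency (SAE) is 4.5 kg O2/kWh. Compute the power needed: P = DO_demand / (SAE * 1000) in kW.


SAE in g O2/kWh = 4.5 * 1000 = 4500 g/kWh
P = DO_demand / SAE_g = 4318.7 / 4500 = 0.959711 kW

0.959711 kW


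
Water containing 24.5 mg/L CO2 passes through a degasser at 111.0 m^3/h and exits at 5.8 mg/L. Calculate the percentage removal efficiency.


CO2_out / CO2_in = 5.8 / 24.5 = 0.23673469
Fraction remaining = 0.23673469
efficiency = (1 - 0.23673469) * 100 = 76.3265 %

76.3265 %


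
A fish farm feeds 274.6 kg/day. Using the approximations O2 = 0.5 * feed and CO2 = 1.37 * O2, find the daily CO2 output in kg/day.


O2 = 274.6 * 0.5 = 137.3
CO2 = 137.3 * 1.37 = 188.101

188.101 kg/day


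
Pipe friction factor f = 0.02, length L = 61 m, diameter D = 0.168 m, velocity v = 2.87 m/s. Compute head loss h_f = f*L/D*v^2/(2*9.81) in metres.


v^2 = 2.87^2 = 8.2369 m^2/s^2
L/D = 61/0.168 = 363.09524
h_f = f*(L/D)*v^2/(2g) = 0.02 * 363.09524 * 8.2369 / 19.62 = 3.0487 m

3.0487 m


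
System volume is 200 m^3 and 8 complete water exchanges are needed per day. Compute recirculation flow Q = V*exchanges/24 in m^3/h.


Daily recirculation volume = 200 m^3 * 8 = 1600 m^3/day
Flow rate Q = daily volume / 24 h = 1600 / 24 = 66.6667 m^3/h

66.6667 m^3/h


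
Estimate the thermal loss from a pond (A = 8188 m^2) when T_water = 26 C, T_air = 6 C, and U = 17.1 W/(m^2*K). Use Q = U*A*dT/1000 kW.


Temperature difference dT = 26 - 6 = 20 K
Heat loss (W) = U * A * dT = 17.1 * 8188 * 20 = 2800296 W
Convert to kW: 2800296 / 1000 = 2800.296 kW

2800.296 kW


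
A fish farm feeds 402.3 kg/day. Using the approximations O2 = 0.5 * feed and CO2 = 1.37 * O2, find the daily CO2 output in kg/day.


O2 = 402.3 * 0.5 = 201.15
CO2 = 201.15 * 1.37 = 275.5755

275.5755 kg/day


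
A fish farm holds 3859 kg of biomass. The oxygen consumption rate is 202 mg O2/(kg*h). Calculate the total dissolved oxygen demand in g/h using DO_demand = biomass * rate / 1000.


Total O2 consumption (mg/h) = 3859 kg * 202 mg/(kg*h) = 779518 mg/h
Convert to g/h: 779518 / 1000 = 779.518 g/h

779.518 g/h


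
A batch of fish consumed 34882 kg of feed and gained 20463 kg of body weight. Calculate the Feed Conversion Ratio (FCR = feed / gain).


FCR = feed consumed / weight gained
FCR = 34882 kg / 20463 kg = 1.70464

1.70464


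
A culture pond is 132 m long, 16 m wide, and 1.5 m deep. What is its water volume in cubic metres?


Base area = L * W = 132 * 16 = 2112 m^2
Volume = area * depth = 2112 * 1.5 = 3168 m^3

3168 m^3


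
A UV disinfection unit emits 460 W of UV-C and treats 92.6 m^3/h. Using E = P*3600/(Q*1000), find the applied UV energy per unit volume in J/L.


Energy delivered per hour = 460 W * 3600 s = 1656000 J/h
Volume treated per hour = 92.6 m^3/h * 1000 = 92600 L/h
dose = 1656000 / 92600 = 17.8834 J/L

17.8834 J/L


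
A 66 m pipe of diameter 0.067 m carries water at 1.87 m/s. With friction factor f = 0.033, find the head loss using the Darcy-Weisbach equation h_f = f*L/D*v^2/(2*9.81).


v^2 = 1.87^2 = 3.4969 m^2/s^2
L/D = 66/0.067 = 985.07463
h_f = f*(L/D)*v^2/(2g) = 0.033 * 985.07463 * 3.4969 / 19.62 = 5.79385 m

5.79385 m


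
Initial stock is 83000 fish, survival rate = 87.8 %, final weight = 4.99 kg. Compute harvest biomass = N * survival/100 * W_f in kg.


Survivors = 83000 * 87.8/100 = 72874 fish
Harvest biomass = survivors * W_f = 72874 * 4.99 = 363641.26 kg

363641.26 kg


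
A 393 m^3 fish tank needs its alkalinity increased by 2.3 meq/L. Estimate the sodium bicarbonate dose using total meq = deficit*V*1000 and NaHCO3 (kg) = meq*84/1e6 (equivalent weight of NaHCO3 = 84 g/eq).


Tank volume in L = 393 m^3 * 1000 = 393000 L
Total meq required = 2.3 meq/L * 393000 L = 903900 meq
NaHCO3 mass = 903900 meq * 84 mg/meq / 1e6 = 75.9276 kg

75.9276 kg


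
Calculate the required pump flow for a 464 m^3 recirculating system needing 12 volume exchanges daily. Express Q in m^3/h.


Daily recirculation volume = 464 m^3 * 12 = 5568 m^3/day
Flow rate Q = daily volume / 24 h = 5568 / 24 = 232 m^3/h

232 m^3/h


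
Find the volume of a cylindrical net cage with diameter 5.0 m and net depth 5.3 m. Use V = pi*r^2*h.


r = d/2 = 5.0/2 = 2.5 m
Base area = pi*r^2 = pi*2.5^2 = 19.634954 m^2
Volume = 19.634954 * 5.3 = 104.065 m^3

104.065 m^3


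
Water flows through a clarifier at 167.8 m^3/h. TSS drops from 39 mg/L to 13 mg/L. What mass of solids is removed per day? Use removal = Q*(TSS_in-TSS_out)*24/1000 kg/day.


Concentration drop: TSS_in - TSS_out = 39 - 13 = 26 mg/L
Hourly solids removed = Q * dTSS = 167.8 m^3/h * 26 mg/L = 4362.8 g/h  (m^3/h * mg/L = g/h)
Daily solids removed = 4362.8 * 24 = 104707.2 g/day
Convert g to kg: 104707.2 / 1000 = 104.7072 kg/day

104.7072 kg/day


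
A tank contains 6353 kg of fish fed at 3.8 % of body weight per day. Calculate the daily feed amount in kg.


Feeding rate fraction = 3.8% / 100 = 0.038
Daily feed = 6353 kg * 0.038 = 241.414 kg/day

241.414 kg/day


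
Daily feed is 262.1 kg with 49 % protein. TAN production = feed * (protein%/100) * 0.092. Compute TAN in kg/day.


Protein in feed = 262.1 * 49/100 = 128.429 kg/day
TAN = protein * 0.092 = 128.429 * 0.092 = 11.815468 kg/day

11.815468 kg/day


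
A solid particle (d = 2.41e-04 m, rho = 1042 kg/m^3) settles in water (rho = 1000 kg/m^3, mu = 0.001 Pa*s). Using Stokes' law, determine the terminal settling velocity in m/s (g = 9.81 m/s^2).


Density difference: rho_p - rho_f = 1042 - 1000 = 42 kg/m^3
d^2 = (2.41e-04)^2 = 5.8081e-08 m^2
Numerator = (rho_p - rho_f) * g * d^2 = 42 * 9.81 * 5.8081e-08 = 2.3930534e-05
Denominator = 18 * mu = 18 * 0.001 = 0.018
v_s = 2.3930534e-05 / 0.018 = 0.00132947 m/s
Check: Re = rho_f * v_s * d / mu = 1000 * 0.00132947 * 2.41e-04 / 0.001 = 0.32 < 1, so Stokes' law applies.

0.00132947 m/s


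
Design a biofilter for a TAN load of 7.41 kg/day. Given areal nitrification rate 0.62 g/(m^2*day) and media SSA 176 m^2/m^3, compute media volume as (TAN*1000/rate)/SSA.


A = 7.41*1000 / 0.62 = 11951.613 m^2
V = 11951.613 / 176 = 67.9069

67.9069 m^3


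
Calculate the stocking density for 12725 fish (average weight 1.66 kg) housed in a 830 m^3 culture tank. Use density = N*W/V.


Total biomass = 12725 fish * 1.66 kg = 21123.5 kg
Density = total biomass / volume = 21123.5 / 830 = 25.45 kg/m^3

25.45 kg/m^3


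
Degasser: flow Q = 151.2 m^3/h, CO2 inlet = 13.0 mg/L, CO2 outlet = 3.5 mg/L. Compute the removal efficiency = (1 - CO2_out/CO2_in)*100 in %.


CO2_out / CO2_in = 3.5 / 13.0 = 0.26923077
Fraction remaining = 0.26923077
efficiency = (1 - 0.26923077) * 100 = 73.0769 %

73.0769 %


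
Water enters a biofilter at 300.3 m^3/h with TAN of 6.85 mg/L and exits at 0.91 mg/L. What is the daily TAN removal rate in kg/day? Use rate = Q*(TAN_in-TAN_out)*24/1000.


Concentration drop: TAN_in - TAN_out = 6.85 - 0.91 = 5.94 mg/L
Hourly TAN removed = Q * dTAN = 300.3 m^3/h * 5.94 mg/L = 1783.782 g/h  (m^3/h * mg/L = g/h)
Daily TAN removed = 1783.782 * 24 = 42810.768 g/day
Convert to kg/day: 42810.768 / 1000 = 42.810768 kg/day

42.810768 kg/day


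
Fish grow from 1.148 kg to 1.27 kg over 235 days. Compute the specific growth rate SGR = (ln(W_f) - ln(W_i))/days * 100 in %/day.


ln(W_f) = ln(1.27) = 0.2390169
ln(W_i) = ln(1.148) = 0.1380213
ln(W_f) - ln(W_i) = 0.2390169 - 0.1380213 = 0.1009956
SGR = 0.1009956 / 235 * 100 = 0.0429769 %/day

0.0429769 %/day


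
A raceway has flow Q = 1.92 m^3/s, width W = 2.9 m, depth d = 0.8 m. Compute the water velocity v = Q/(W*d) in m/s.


Cross-sectional area = W * d = 2.9 * 0.8 = 2.32 m^2
Velocity = Q / A = 1.92 / 2.32 = 0.827586 m/s

0.827586 m/s


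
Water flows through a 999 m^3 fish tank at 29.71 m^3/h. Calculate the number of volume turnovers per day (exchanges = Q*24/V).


Daily flow volume = 29.71 m^3/h * 24 h = 713.04 m^3/day
Exchanges = daily flow / tank volume = 713.04 / 999 = 0.713754 exchanges/day

0.713754 exchanges/day


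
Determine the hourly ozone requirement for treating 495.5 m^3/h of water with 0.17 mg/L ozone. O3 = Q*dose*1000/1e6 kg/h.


O3 demand (mg/h) = Q * dose * 1000 = 495.5 * 0.17 * 1000 = 84235 mg/h
Convert mg to kg: 84235 / 1e6 = 0.084235 kg/h

0.084235 kg/h


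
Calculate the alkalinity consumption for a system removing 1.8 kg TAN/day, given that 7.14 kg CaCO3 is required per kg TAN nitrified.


Alkalinity factor: 7.14 kg CaCO3 consumed per kg TAN nitrified
alk = 1.8 kg TAN * 7.14 = 12.852 kg CaCO3/day

12.852 kg CaCO3/day


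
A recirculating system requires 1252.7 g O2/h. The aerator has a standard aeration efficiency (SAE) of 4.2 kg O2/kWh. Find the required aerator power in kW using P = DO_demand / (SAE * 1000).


SAE in g O2/kWh = 4.2 * 1000 = 4200 g/kWh
P = DO_demand / SAE_g = 1252.7 / 4200 = 0.298262 kW

0.298262 kW


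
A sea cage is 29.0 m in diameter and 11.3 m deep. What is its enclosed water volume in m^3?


r = d/2 = 29.0/2 = 14.5 m
Base area = pi*r^2 = pi*14.5^2 = 660.51986 m^2
Volume = 660.51986 * 11.3 = 7463.87 m^3

7463.87 m^3


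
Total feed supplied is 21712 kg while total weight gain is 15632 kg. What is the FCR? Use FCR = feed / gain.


FCR = feed consumed / weight gained
FCR = 21712 kg / 15632 kg = 1.38895

1.38895


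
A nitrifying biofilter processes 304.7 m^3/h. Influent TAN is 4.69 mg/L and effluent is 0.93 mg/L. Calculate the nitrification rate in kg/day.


Concentration drop: TAN_in - TAN_out = 4.69 - 0.93 = 3.76 mg/L
Hourly TAN removed = Q * dTAN = 304.7 m^3/h * 3.76 mg/L = 1145.672 g/h  (m^3/h * mg/L = g/h)
Daily TAN removed = 1145.672 * 24 = 27496.128 g/day
Convert to kg/day: 27496.128 / 1000 = 27.496128 kg/day

27.496128 kg/day


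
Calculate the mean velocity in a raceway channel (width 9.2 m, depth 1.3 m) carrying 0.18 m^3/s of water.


Cross-sectional area = W * d = 9.2 * 1.3 = 11.96 m^2
Velocity = Q / A = 0.18 / 11.96 = 0.0150502 m/s

0.0150502 m/s


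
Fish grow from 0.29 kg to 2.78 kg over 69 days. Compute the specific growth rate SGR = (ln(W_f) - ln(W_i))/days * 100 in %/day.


ln(W_f) = ln(2.78) = 1.0224509
ln(W_i) = ln(0.29) = -1.2378744
ln(W_f) - ln(W_i) = 1.0224509 - -1.2378744 = 2.2603253
SGR = 2.2603253 / 69 * 100 = 3.27583 %/day

3.27583 %/day


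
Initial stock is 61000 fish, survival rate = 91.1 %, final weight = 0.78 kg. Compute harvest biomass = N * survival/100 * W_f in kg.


Survivors = 61000 * 91.1/100 = 55571 fish
Harvest biomass = survivors * W_f = 55571 * 0.78 = 43345.38 kg

43345.38 kg


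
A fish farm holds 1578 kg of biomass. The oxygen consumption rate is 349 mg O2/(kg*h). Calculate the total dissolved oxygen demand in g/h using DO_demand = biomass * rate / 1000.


Total O2 consumption (mg/h) = 1578 kg * 349 mg/(kg*h) = 550722 mg/h
Convert to g/h: 550722 / 1000 = 550.722 g/h

550.722 g/h


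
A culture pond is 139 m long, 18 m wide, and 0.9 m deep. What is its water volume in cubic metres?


Base area = L * W = 139 * 18 = 2502 m^2
Volume = area * depth = 2502 * 0.9 = 2251.8 m^3

2251.8 m^3


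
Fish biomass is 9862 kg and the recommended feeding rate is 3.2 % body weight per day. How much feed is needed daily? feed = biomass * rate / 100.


Feeding rate fraction = 3.2% / 100 = 0.032
Daily feed = 9862 kg * 0.032 = 315.584 kg/day

315.584 kg/day


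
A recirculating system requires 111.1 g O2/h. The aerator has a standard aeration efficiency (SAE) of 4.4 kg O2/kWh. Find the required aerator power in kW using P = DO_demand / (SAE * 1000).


SAE in g O2/kWh = 4.4 * 1000 = 4400 g/kWh
P = DO_demand / SAE_g = 111.1 / 4400 = 0.02525 kW

0.02525 kW


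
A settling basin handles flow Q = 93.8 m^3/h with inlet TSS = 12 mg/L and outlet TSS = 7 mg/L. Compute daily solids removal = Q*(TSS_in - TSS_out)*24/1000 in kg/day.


Concentration drop: TSS_in - TSS_out = 12 - 7 = 5 mg/L
Hourly solids removed = Q * dTSS = 93.8 m^3/h * 5 mg/L = 469 g/h  (m^3/h * mg/L = g/h)
Daily solids removed = 469 * 24 = 11256 g/day
Convert g to kg: 11256 / 1000 = 11.256 kg/day

11.256 kg/day


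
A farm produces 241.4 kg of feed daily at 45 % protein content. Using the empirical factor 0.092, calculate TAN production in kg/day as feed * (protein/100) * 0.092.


Protein in feed = 241.4 * 45/100 = 108.63 kg/day
TAN = protein * 0.092 = 108.63 * 0.092 = 9.99396 kg/day

9.99396 kg/day


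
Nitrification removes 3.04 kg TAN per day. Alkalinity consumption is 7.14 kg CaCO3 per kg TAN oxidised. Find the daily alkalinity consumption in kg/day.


Alkalinity factor: 7.14 kg CaCO3 consumed per kg TAN nitrified
alk = 3.04 kg TAN * 7.14 = 21.7056 kg CaCO3/day

21.7056 kg CaCO3/day


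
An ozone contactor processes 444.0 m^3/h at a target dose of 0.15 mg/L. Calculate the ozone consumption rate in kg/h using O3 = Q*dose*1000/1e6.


O3 demand (mg/h) = Q * dose * 1000 = 444.0 * 0.15 * 1000 = 66600 mg/h
Convert mg to kg: 66600 / 1e6 = 0.0666 kg/h

0.0666 kg/h


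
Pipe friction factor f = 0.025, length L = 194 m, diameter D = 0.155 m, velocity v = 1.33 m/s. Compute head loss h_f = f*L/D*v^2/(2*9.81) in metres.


v^2 = 1.33^2 = 1.7689 m^2/s^2
L/D = 194/0.155 = 1251.6129
h_f = f*(L/D)*v^2/(2g) = 0.025 * 1251.6129 * 1.7689 / 19.62 = 2.82107 m

2.82107 m


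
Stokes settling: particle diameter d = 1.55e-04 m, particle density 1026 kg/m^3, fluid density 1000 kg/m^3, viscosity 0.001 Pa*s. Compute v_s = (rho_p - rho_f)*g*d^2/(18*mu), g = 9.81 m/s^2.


Density difference: rho_p - rho_f = 1026 - 1000 = 26 kg/m^3
d^2 = (1.55e-04)^2 = 2.4025e-08 m^2
Numerator = (rho_p - rho_f) * g * d^2 = 26 * 9.81 * 2.4025e-08 = 6.1278165e-06
Denominator = 18 * mu = 18 * 0.001 = 0.018
v_s = 6.1278165e-06 / 0.018 = 3.40434e-04 m/s
Check: Re = rho_f * v_s * d / mu = 1000 * 3.40434e-04 * 1.55e-04 / 0.001 = 0.0528 < 1, so Stokes' law applies.

3.40434e-04 m/s


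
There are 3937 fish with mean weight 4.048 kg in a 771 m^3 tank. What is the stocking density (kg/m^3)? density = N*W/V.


Total biomass = 3937 fish * 4.048 kg = 15936.976 kg
Density = total biomass / volume = 15936.976 / 771 = 20.6705 kg/m^3

20.6705 kg/m^3


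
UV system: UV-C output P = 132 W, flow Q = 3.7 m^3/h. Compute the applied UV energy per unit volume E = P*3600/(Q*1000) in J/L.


Energy delivered per hour = 132 W * 3600 s = 475200 J/h
Volume treated per hour = 3.7 m^3/h * 1000 = 3700 L/h
dose = 475200 / 3700 = 128.432 J/L

128.432 J/L


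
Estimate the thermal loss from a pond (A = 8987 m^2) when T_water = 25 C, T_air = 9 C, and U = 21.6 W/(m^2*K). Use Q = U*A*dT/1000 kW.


Temperature difference dT = 25 - 9 = 16 K
Heat loss (W) = U * A * dT = 21.6 * 8987 * 16 = 3105907.2 W
Convert to kW: 3105907.2 / 1000 = 3105.9072 kW

3105.9072 kW


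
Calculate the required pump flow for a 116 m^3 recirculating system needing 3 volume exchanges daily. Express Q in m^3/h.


Daily recirculation volume = 116 m^3 * 3 = 348 m^3/day
Flow rate Q = daily volume / 24 h = 348 / 24 = 14.5 m^3/h

14.5 m^3/h


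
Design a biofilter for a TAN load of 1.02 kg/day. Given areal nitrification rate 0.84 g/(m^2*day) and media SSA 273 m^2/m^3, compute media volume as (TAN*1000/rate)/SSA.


A = 1.02*1000 / 0.84 = 1214.2857 m^2
V = 1214.2857 / 273 = 4.44793

4.44793 m^3


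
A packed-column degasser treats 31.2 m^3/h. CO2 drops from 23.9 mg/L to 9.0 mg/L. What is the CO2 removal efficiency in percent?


CO2_out / CO2_in = 9.0 / 23.9 = 0.37656904
Fraction remaining = 0.37656904
efficiency = (1 - 0.37656904) * 100 = 62.3431 %

62.3431 %


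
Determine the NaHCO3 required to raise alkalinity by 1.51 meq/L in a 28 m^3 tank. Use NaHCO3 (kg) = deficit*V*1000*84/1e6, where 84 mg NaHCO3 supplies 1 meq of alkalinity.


Tank volume in L = 28 m^3 * 1000 = 28000 L
Total meq required = 1.51 meq/L * 28000 L = 42280 meq
NaHCO3 mass = 42280 meq * 84 mg/meq / 1e6 = 3.55152 kg

3.55152 kg


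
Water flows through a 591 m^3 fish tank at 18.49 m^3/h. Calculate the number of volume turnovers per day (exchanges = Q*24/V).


Daily flow volume = 18.49 m^3/h * 24 h = 443.76 m^3/day
Exchanges = daily flow / tank volume = 443.76 / 591 = 0.750863 exchanges/day

0.750863 exchanges/day


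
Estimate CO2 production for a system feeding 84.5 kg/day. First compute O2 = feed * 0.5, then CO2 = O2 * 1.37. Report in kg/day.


O2 = 84.5 * 0.5 = 42.25
CO2 = 42.25 * 1.37 = 57.8825

57.8825 kg/day


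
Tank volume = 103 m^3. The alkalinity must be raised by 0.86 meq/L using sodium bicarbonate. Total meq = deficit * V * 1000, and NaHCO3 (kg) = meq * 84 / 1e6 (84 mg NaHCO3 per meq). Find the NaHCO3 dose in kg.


Tank volume in L = 103 m^3 * 1000 = 103000 L
Total meq required = 0.86 meq/L * 103000 L = 88580 meq
NaHCO3 mass = 88580 meq * 84 mg/meq / 1e6 = 7.44072 kg

7.44072 kg


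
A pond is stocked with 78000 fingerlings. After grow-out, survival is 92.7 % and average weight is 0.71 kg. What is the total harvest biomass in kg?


Survivors = 78000 * 92.7/100 = 72306 fish
Harvest biomass = survivors * W_f = 72306 * 0.71 = 51337.26 kg

51337.26 kg


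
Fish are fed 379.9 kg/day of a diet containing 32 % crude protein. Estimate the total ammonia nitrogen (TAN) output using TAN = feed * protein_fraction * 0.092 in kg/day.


Protein in feed = 379.9 * 32/100 = 121.568 kg/day
TAN = protein * 0.092 = 121.568 * 0.092 = 11.184256 kg/day

11.184256 kg/day


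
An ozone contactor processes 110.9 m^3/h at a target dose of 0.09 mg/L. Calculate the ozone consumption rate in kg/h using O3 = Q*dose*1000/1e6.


O3 demand (mg/h) = Q * dose * 1000 = 110.9 * 0.09 * 1000 = 9981 mg/h
Convert mg to kg: 9981 / 1e6 = 0.009981 kg/h

0.009981 kg/h


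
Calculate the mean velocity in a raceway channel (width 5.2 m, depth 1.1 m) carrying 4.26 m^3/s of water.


Cross-sectional area = W * d = 5.2 * 1.1 = 5.72 m^2
Velocity = Q / A = 4.26 / 5.72 = 0.744755 m/s

0.744755 m/s


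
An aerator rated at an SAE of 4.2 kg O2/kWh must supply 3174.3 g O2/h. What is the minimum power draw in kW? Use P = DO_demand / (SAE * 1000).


SAE in g O2/kWh = 4.2 * 1000 = 4200 g/kWh
P = DO_demand / SAE_g = 3174.3 / 4200 = 0.755786 kW

0.755786 kW


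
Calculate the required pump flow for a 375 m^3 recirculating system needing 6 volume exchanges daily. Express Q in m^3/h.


Daily recirculation volume = 375 m^3 * 6 = 2250 m^3/day
Flow rate Q = daily volume / 24 h = 2250 / 24 = 93.75 m^3/h

93.75 m^3/h


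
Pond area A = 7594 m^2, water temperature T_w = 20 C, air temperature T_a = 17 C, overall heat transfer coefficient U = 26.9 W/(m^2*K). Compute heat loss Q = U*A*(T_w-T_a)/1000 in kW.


Temperature difference dT = 20 - 17 = 3 K
Heat loss (W) = U * A * dT = 26.9 * 7594 * 3 = 612835.8 W
Convert to kW: 612835.8 / 1000 = 612.8358 kW

612.8358 kW


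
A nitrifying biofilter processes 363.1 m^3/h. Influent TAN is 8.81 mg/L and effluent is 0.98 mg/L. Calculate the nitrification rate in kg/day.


Concentration drop: TAN_in - TAN_out = 8.81 - 0.98 = 7.83 mg/L
Hourly TAN removed = Q * dTAN = 363.1 m^3/h * 7.83 mg/L = 2843.073 g/h  (m^3/h * mg/L = g/h)
Daily TAN removed = 2843.073 * 24 = 68233.752 g/day
Convert to kg/day: 68233.752 / 1000 = 68.233752 kg/day

68.233752 kg/day


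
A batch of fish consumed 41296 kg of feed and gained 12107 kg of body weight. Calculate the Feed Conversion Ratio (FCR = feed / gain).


FCR = feed consumed / weight gained
FCR = 41296 kg / 12107 kg = 3.41092

3.41092


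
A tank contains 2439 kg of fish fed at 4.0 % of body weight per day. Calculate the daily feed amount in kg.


Feeding rate fraction = 4.0% / 100 = 0.04
Daily feed = 2439 kg * 0.04 = 97.56 kg/day

97.56 kg/day


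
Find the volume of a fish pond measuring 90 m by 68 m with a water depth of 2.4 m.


Base area = L * W = 90 * 68 = 6120 m^2
Volume = area * depth = 6120 * 2.4 = 14688 m^3

14688 m^3


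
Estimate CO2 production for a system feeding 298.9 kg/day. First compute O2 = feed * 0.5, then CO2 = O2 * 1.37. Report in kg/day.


O2 = 298.9 * 0.5 = 149.45
CO2 = 149.45 * 1.37 = 204.7465

204.7465 kg/day


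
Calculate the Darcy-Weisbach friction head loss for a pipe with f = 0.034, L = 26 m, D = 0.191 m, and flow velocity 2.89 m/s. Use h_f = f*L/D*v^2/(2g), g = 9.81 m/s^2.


v^2 = 2.89^2 = 8.3521 m^2/s^2
L/D = 26/0.191 = 136.12565
h_f = f*(L/D)*v^2/(2g) = 0.034 * 136.12565 * 8.3521 / 19.62 = 1.97022 m

1.97022 m


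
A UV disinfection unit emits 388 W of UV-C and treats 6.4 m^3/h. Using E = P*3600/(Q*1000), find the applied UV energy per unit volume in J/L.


Energy delivered per hour = 388 W * 3600 s = 1396800 J/h
Volume treated per hour = 6.4 m^3/h * 1000 = 6400 L/h
dose = 1396800 / 6400 = 218.25 J/L

218.25 J/L


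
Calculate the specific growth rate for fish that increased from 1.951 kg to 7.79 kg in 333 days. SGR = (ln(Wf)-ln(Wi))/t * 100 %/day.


ln(W_f) = ln(7.79) = 2.0528409
ln(W_i) = ln(1.951) = 0.66834206
ln(W_f) - ln(W_i) = 2.0528409 - 0.66834206 = 1.3844988
SGR = 1.3844988 / 333 * 100 = 0.415765 %/day

0.415765 %/day


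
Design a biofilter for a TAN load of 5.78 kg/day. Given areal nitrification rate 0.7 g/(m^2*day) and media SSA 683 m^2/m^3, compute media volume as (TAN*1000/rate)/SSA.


A = 5.78*1000 / 0.7 = 8257.1429 m^2
V = 8257.1429 / 683 = 12.0895

12.0895 m^3


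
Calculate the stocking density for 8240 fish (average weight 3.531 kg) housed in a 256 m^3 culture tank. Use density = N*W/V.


Total biomass = 8240 fish * 3.531 kg = 29095.44 kg
Density = total biomass / volume = 29095.44 / 256 = 113.654 kg/m^3

113.654 kg/m^3


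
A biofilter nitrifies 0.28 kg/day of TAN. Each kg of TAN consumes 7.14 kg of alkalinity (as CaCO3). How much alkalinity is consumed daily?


Alkalinity factor: 7.14 kg CaCO3 consumed per kg TAN nitrified
alk = 0.28 kg TAN * 7.14 = 1.9992 kg CaCO3/day

1.9992 kg CaCO3/day


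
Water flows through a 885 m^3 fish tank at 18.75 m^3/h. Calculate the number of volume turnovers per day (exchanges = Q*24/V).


Daily flow volume = 18.75 m^3/h * 24 h = 450 m^3/day
Exchanges = daily flow / tank volume = 450 / 885 = 0.508475 exchanges/day

0.508475 exchanges/day


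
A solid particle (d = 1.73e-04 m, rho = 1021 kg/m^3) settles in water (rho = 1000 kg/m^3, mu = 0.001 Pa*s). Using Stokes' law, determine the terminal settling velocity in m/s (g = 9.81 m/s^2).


Density difference: rho_p - rho_f = 1021 - 1000 = 21 kg/m^3
d^2 = (1.73e-04)^2 = 2.9929e-08 m^2
Numerator = (rho_p - rho_f) * g * d^2 = 21 * 9.81 * 2.9929e-08 = 6.1656733e-06
Denominator = 18 * mu = 18 * 0.001 = 0.018
v_s = 6.1656733e-06 / 0.018 = 3.42537e-04 m/s
Check: Re = rho_f * v_s * d / mu = 1000 * 3.42537e-04 * 1.73e-04 / 0.001 = 0.0593 < 1, so Stokes' law applies.

3.42537e-04 m/s


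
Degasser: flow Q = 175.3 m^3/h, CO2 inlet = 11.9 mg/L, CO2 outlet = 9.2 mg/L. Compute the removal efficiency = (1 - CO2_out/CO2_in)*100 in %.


CO2_out / CO2_in = 9.2 / 11.9 = 0.77310924
Fraction remaining = 0.77310924
efficiency = (1 - 0.77310924) * 100 = 22.6891 %

22.6891 %


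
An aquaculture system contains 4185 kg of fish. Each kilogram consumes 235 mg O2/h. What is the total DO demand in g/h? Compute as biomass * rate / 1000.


Total O2 consumption (mg/h) = 4185 kg * 235 mg/(kg*h) = 983475 mg/h
Convert to g/h: 983475 / 1000 = 983.475 g/h

983.475 g/h


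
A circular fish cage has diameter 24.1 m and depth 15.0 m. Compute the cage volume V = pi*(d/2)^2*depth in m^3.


r = d/2 = 24.1/2 = 12.05 m
Base area = pi*r^2 = pi*12.05^2 = 456.16711 m^2
Volume = 456.16711 * 15.0 = 6842.51 m^3

6842.51 m^3


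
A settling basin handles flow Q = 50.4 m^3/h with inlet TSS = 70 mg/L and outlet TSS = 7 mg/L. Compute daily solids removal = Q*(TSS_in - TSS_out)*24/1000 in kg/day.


Concentration drop: TSS_in - TSS_out = 70 - 7 = 63 mg/L
Hourly solids removed = Q * dTSS = 50.4 m^3/h * 63 mg/L = 3175.2 g/h  (m^3/h * mg/L = g/h)
Daily solids removed = 3175.2 * 24 = 76204.8 g/day
Convert g to kg: 76204.8 / 1000 = 76.2048 kg/day

76.2048 kg/day


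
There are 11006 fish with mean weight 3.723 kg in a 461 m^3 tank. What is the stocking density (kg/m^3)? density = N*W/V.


Total biomass = 11006 fish * 3.723 kg = 40975.338 kg
Density = total biomass / volume = 40975.338 / 461 = 88.8836 kg/m^3

88.8836 kg/m^3


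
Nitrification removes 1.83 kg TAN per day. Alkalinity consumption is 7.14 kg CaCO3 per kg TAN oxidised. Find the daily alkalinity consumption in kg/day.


Alkalinity factor: 7.14 kg CaCO3 consumed per kg TAN nitrified
alk = 1.83 kg TAN * 7.14 = 13.0662 kg CaCO3/day

13.0662 kg CaCO3/day


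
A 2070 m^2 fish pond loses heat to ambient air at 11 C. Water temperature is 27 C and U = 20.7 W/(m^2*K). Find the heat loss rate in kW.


Temperature difference dT = 27 - 11 = 16 K
Heat loss (W) = U * A * dT = 20.7 * 2070 * 16 = 685584 W
Convert to kW: 685584 / 1000 = 685.584 kW

685.584 kW


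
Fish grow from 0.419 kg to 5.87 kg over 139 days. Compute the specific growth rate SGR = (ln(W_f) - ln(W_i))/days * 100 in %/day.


ln(W_f) = ln(5.87) = 1.7698546
ln(W_i) = ln(0.419) = -0.86988436
ln(W_f) - ln(W_i) = 1.7698546 - -0.86988436 = 2.639739
SGR = 2.639739 / 139 * 100 = 1.89909 %/day

1.89909 %/day


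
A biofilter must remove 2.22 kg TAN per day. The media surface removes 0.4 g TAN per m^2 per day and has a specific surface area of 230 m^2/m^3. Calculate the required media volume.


A = 2.22*1000 / 0.4 = 5550 m^2
V = 5550 / 230 = 24.1304

24.1304 m^3


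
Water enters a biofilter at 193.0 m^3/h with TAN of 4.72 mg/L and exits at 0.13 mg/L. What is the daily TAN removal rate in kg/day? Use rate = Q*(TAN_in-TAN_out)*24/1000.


Concentration drop: TAN_in - TAN_out = 4.72 - 0.13 = 4.59 mg/L
Hourly TAN removed = Q * dTAN = 193.0 m^3/h * 4.59 mg/L = 885.87 g/h  (m^3/h * mg/L = g/h)
Daily TAN removed = 885.87 * 24 = 21260.88 g/day
Convert to kg/day: 21260.88 / 1000 = 21.26088 kg/day

21.26088 kg/day


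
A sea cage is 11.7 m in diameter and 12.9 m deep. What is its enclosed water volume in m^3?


r = d/2 = 11.7/2 = 5.85 m
Base area = pi*r^2 = pi*5.85^2 = 107.51315 m^2
Volume = 107.51315 * 12.9 = 1386.92 m^3

1386.92 m^3


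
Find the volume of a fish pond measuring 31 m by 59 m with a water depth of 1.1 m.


Base area = L * W = 31 * 59 = 1829 m^2
Volume = area * depth = 1829 * 1.1 = 2011.9 m^3

2011.9 m^3


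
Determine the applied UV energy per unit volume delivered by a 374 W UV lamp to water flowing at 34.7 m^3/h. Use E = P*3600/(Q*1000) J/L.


Energy delivered per hour = 374 W * 3600 s = 1346400 J/h
Volume treated per hour = 34.7 m^3/h * 1000 = 34700 L/h
dose = 1346400 / 34700 = 38.8012 J/L

38.8012 J/L


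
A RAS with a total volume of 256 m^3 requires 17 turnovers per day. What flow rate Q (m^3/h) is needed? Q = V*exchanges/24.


Daily recirculation volume = 256 m^3 * 17 = 4352 m^3/day
Flow rate Q = daily volume / 24 h = 4352 / 24 = 181.333 m^3/h

181.333 m^3/h


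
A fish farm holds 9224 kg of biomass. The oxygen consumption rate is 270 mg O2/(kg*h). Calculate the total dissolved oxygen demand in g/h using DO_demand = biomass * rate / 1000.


Total O2 consumption (mg/h) = 9224 kg * 270 mg/(kg*h) = 2490480 mg/h
Convert to g/h: 2490480 / 1000 = 2490.48 g/h

2490.48 g/h


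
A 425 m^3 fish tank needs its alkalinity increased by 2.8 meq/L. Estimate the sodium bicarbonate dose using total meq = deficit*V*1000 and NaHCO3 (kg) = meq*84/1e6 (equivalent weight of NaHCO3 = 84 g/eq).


Tank volume in L = 425 m^3 * 1000 = 425000 L
Total meq required = 2.8 meq/L * 425000 L = 1190000 meq
NaHCO3 mass = 1190000 meq * 84 mg/meq / 1e6 = 99.96 kg

99.96 kg


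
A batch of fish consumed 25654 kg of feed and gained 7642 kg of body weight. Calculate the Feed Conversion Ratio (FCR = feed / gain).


FCR = feed consumed / weight gained
FCR = 25654 kg / 7642 kg = 3.35697

3.35697


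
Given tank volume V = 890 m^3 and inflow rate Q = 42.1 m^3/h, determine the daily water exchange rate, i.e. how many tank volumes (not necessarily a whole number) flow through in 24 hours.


Daily flow volume = 42.1 m^3/h * 24 h = 1010.4 m^3/day
Exchanges = daily flow / tank volume = 1010.4 / 890 = 1.13528 exchanges/day

1.13528 exchanges/day


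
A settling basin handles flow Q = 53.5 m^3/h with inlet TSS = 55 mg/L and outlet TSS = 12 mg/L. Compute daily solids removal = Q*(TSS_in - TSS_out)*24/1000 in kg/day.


Concentration drop: TSS_in - TSS_out = 55 - 12 = 43 mg/L
Hourly solids removed = Q * dTSS = 53.5 m^3/h * 43 mg/L = 2300.5 g/h  (m^3/h * mg/L = g/h)
Daily solids removed = 2300.5 * 24 = 55212 g/day
Convert g to kg: 55212 / 1000 = 55.212 kg/day

55.212 kg/day


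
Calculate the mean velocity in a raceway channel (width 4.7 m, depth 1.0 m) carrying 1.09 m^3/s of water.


Cross-sectional area = W * d = 4.7 * 1.0 = 4.7 m^2
Velocity = Q / A = 1.09 / 4.7 = 0.231915 m/s

0.231915 m/s


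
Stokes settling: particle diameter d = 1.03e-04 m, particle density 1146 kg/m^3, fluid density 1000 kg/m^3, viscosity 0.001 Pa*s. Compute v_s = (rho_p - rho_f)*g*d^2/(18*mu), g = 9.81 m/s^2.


Density difference: rho_p - rho_f = 1146 - 1000 = 146 kg/m^3
d^2 = (1.03e-04)^2 = 1.0609e-08 m^2
Numerator = (rho_p - rho_f) * g * d^2 = 146 * 9.81 * 1.0609e-08 = 1.5194846e-05
Denominator = 18 * mu = 18 * 0.001 = 0.018
v_s = 1.5194846e-05 / 0.018 = 8.44158e-04 m/s
Check: Re = rho_f * v_s * d / mu = 1000 * 8.44158e-04 * 1.03e-04 / 0.001 = 0.0869 < 1, so Stokes' law applies.

8.44158e-04 m/s


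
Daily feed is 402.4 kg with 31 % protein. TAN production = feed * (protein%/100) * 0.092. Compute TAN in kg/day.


Protein in feed = 402.4 * 31/100 = 124.744 kg/day
TAN = protein * 0.092 = 124.744 * 0.092 = 11.476448 kg/day

11.476448 kg/day


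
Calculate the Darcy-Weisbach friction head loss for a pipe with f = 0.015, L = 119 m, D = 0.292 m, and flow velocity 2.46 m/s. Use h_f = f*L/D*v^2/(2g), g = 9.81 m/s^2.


v^2 = 2.46^2 = 6.0516 m^2/s^2
L/D = 119/0.292 = 407.53425
h_f = f*(L/D)*v^2/(2g) = 0.015 * 407.53425 * 6.0516 / 19.62 = 1.8855 m

1.8855 m


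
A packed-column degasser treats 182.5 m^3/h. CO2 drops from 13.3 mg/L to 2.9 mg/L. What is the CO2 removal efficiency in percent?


CO2_out / CO2_in = 2.9 / 13.3 = 0.21804511
Fraction remaining = 0.21804511
efficiency = (1 - 0.21804511) * 100 = 78.1955 %

78.1955 %


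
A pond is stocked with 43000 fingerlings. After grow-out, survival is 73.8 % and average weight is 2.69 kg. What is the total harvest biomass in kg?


Survivors = 43000 * 73.8/100 = 31734 fish
Harvest biomass = survivors * W_f = 31734 * 2.69 = 85364.46 kg

85364.46 kg


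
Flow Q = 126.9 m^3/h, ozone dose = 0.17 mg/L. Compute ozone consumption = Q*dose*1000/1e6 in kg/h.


O3 demand (mg/h) = Q * dose * 1000 = 126.9 * 0.17 * 1000 = 21573 mg/h
Convert mg to kg: 21573 / 1e6 = 0.021573 kg/h

0.021573 kg/h


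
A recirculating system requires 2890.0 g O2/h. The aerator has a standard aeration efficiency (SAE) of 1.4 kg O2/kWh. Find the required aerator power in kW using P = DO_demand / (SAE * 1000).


SAE in g O2/kWh = 1.4 * 1000 = 1400 g/kWh
P = DO_demand / SAE_g = 2890.0 / 1400 = 2.06429 kW

2.06429 kW


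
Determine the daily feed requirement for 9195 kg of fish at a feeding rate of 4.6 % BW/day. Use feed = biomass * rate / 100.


Feeding rate fraction = 4.6% / 100 = 0.046
Daily feed = 9195 kg * 0.046 = 422.97 kg/day

422.97 kg/day


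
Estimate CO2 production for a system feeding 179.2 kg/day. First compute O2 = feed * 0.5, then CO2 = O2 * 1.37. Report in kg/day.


O2 = 179.2 * 0.5 = 89.6
CO2 = 89.6 * 1.37 = 122.752

122.752 kg/day


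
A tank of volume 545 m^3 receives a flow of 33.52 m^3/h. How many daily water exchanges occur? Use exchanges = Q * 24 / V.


Daily flow volume = 33.52 m^3/h * 24 h = 804.48 m^3/day
Exchanges = daily flow / tank volume = 804.48 / 545 = 1.47611 exchanges/day

1.47611 exchanges/day


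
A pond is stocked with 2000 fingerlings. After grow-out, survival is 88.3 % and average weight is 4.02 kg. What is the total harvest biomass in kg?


Survivors = 2000 * 88.3/100 = 1766 fish
Harvest biomass = survivors * W_f = 1766 * 4.02 = 7099.32 kg

7099.32 kg


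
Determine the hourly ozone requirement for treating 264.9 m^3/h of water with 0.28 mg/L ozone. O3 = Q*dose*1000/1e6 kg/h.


O3 demand (mg/h) = Q * dose * 1000 = 264.9 * 0.28 * 1000 = 74172 mg/h
Convert mg to kg: 74172 / 1e6 = 0.074172 kg/h

0.074172 kg/h


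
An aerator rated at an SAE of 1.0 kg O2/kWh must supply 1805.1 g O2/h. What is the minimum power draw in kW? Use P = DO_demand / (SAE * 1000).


SAE in g O2/kWh = 1.0 * 1000 = 1000 g/kWh
P = DO_demand / SAE_g = 1805.1 / 1000 = 1.8051 kW

1.8051 kW


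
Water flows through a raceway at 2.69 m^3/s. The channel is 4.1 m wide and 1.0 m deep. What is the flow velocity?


Cross-sectional area = W * d = 4.1 * 1.0 = 4.1 m^2
Velocity = Q / A = 2.69 / 4.1 = 0.656098 m/s

0.656098 m/s


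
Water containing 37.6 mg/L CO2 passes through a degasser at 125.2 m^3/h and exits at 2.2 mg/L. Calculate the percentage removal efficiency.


CO2_out / CO2_in = 2.2 / 37.6 = 0.058510638
Fraction remaining = 0.058510638
efficiency = (1 - 0.058510638) * 100 = 94.1489 %

94.1489 %


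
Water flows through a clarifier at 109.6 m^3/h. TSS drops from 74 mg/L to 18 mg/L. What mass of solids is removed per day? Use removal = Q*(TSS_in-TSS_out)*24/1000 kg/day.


Concentration drop: TSS_in - TSS_out = 74 - 18 = 56 mg/L
Hourly solids removed = Q * dTSS = 109.6 m^3/h * 56 mg/L = 6137.6 g/h  (m^3/h * mg/L = g/h)
Daily solids removed = 6137.6 * 24 = 147302.4 g/day
Convert g to kg: 147302.4 / 1000 = 147.3024 kg/day

147.3024 kg/day


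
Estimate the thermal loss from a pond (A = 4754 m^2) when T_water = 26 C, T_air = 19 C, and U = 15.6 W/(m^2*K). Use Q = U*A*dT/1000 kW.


Temperature difference dT = 26 - 19 = 7 K
Heat loss (W) = U * A * dT = 15.6 * 4754 * 7 = 519136.8 W
Convert to kW: 519136.8 / 1000 = 519.1368 kW

519.1368 kW


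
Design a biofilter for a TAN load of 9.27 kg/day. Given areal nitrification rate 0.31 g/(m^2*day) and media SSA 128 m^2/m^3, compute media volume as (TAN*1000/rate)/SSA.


A = 9.27*1000 / 0.31 = 29903.226 m^2
V = 29903.226 / 128 = 233.619

233.619 m^3


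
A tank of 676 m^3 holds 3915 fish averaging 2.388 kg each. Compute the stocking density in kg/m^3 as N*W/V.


Total biomass = 3915 fish * 2.388 kg = 9349.02 kg
Density = total biomass / volume = 9349.02 / 676 = 13.8299 kg/m^3

13.8299 kg/m^3


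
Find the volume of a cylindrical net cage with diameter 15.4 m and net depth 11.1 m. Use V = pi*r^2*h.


r = d/2 = 15.4/2 = 7.7 m
Base area = pi*r^2 = pi*7.7^2 = 186.26503 m^2
Volume = 186.26503 * 11.1 = 2067.54 m^3

2067.54 m^3


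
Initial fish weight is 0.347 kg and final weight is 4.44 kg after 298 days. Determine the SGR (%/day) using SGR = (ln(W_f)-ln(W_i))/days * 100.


ln(W_f) = ln(4.44) = 1.4906544
ln(W_i) = ln(0.347) = -1.0584305
ln(W_f) - ln(W_i) = 1.4906544 - -1.0584305 = 2.5490849
SGR = 2.5490849 / 298 * 100 = 0.855398 %/day

0.855398 %/day


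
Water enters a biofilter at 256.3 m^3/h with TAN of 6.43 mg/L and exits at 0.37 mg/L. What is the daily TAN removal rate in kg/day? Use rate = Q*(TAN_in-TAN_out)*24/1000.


Concentration drop: TAN_in - TAN_out = 6.43 - 0.37 = 6.06 mg/L
Hourly TAN removed = Q * dTAN = 256.3 m^3/h * 6.06 mg/L = 1553.178 g/h  (m^3/h * mg/L = g/h)
Daily TAN removed = 1553.178 * 24 = 37276.272 g/day
Convert to kg/day: 37276.272 / 1000 = 37.276272 kg/day

37.276272 kg/day


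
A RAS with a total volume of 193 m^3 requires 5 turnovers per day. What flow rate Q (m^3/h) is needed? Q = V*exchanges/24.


Daily recirculation volume = 193 m^3 * 5 = 965 m^3/day
Flow rate Q = daily volume / 24 h = 965 / 24 = 40.2083 m^3/h

40.2083 m^3/h


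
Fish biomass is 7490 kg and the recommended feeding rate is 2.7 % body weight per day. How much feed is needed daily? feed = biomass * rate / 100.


Feeding rate fraction = 2.7% / 100 = 0.027
Daily feed = 7490 kg * 0.027 = 202.23 kg/day

202.23 kg/day


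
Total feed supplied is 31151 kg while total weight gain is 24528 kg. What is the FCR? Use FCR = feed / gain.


FCR = feed consumed / weight gained
FCR = 31151 kg / 24528 kg = 1.27002

1.27002


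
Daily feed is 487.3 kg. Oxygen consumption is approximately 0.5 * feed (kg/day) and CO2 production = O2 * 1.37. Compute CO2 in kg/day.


O2 = 487.3 * 0.5 = 243.65
CO2 = 243.65 * 1.37 = 333.8005

333.8005 kg/day


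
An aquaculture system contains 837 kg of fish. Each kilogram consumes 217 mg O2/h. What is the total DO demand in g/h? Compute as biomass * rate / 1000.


Total O2 consumption (mg/h) = 837 kg * 217 mg/(kg*h) = 181629 mg/h
Convert to g/h: 181629 / 1000 = 181.629 g/h

181.629 g/h


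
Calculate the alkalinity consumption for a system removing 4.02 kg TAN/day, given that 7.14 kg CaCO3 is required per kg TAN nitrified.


Alkalinity factor: 7.14 kg CaCO3 consumed per kg TAN nitrified
alk = 4.02 kg TAN * 7.14 = 28.7028 kg CaCO3/day

28.7028 kg CaCO3/day
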